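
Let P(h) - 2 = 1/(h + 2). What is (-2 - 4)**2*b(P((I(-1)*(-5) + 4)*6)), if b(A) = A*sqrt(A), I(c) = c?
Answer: 1017*sqrt(1582)/392 ≈ 103.19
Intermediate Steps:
P(h) = 2 + 1/(2 + h) (P(h) = 2 + 1/(h + 2) = 2 + 1/(2 + h))
b(A) = A**(3/2)
(-2 - 4)**2*b(P((I(-1)*(-5) + 4)*6)) = (-2 - 4)**2*((5 + 2*((-1*(-5) + 4)*6))/(2 + (-1*(-5) + 4)*6))**(3/2) = (-6)**2*((5 + 2*((5 + 4)*6))/(2 + (5 + 4)*6))**(3/2) = 36*((5 + 2*(9*6))/(2 + 9*6))**(3/2) = 36*((5 + 2*54)/(2 + 54))**(3/2) = 36*((5 + 108)/56)**(3/2) = 36*((1/56)*113)**(3/2) = 36*(113/56)**(3/2) = 36*(113*sqrt(1582)/1568) = 1017*sqrt(1582)/392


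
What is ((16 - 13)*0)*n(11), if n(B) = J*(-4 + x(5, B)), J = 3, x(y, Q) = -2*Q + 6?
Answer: 0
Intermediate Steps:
x(y, Q) = 6 - 2*Q
n(B) = 6 - 6*B (n(B) = 3*(-4 + (6 - 2*B)) = 3*(2 - 2*B) = 6 - 6*B)
((16 - 13)*0)*n(11) = ((16 - 13)*0)*(6 - 6*11) = (3*0)*(6 - 66) = 0*(-60) = 0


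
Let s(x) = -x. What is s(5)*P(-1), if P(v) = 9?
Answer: -45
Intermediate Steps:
s(5)*P(-1) = -1*5*9 = -5*9 = -45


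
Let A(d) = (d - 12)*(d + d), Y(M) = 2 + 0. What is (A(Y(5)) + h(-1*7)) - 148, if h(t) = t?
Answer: -195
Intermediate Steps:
Y(M) = 2
A(d) = 2*d*(-12 + d) (A(d) = (-12 + d)*(2*d) = 2*d*(-12 + d))
(A(Y(5)) + h(-1*7)) - 148 = (2*2*(-12 + 2) - 1*7) - 148 = (2*2*(-10) - 7) - 148 = (-40 - 7) - 148 = -47 - 148 = -195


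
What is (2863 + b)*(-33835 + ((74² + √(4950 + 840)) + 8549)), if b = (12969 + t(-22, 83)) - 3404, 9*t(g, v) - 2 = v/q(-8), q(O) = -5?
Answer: -2215498894/9 + 559187*√5790/45 ≈ -2.4522e+8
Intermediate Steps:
t(g, v) = 2/9 - v/45 (t(g, v) = 2/9 + (v/(-5))/9 = 2/9 + (v*(-⅕))/9 = 2/9 + (-v/5)/9 = 2/9 - v/45)
b = 430352/45 (b = (12969 + (2/9 - 1/45*83)) - 3404 = (12969 + (2/9 - 83/45)) - 3404 = (12969 - 73/45) - 3404 = 583532/45 - 3404 = 430352/45 ≈ 9563.4)
(2863 + b)*(-33835 + ((74² + √(4950 + 840)) + 8549)) = (2863 + 430352/45)*(-33835 + ((74² + √(4950 + 840)) + 8549)) = 559187*(-33835 + ((5476 + √5790) + 8549))/45 = 559187*(-33835 + (14025 + √5790))/45 = 559187*(-19810 + √5790)/45 = -2215498894/9 + 559187*√5790/45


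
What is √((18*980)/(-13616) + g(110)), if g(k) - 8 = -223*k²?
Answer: I*√7816426811678/1702 ≈ 1642.6*I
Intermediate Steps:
g(k) = 8 - 223*k²
√((18*980)/(-13616) + g(110)) = √((18*980)/(-13616) + (8 - 223*110²)) = √(17640*(-1/13616) + (8 - 223*12100)) = √(-2205/1702 + (8 - 2698300)) = √(-2205/1702 - 2698292) = √(-4592495189/1702) = I*√7816426811678/1702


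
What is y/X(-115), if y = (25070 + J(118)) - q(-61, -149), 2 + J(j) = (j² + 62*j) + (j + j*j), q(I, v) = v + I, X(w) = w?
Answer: -12112/23 ≈ -526.61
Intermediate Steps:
q(I, v) = I + v
J(j) = -2 + 2*j² + 63*j (J(j) = -2 + ((j² + 62*j) + (j + j*j)) = -2 + ((j² + 62*j) + (j + j²)) = -2 + (2*j² + 63*j) = -2 + 2*j² + 63*j)
y = 60560 (y = (25070 + (-2 + 2*118² + 63*118)) - (-61 - 149) = (25070 + (-2 + 2*13924 + 7434)) - 1*(-210) = (25070 + (-2 + 27848 + 7434)) + 210 = (25070 + 35280) + 210 = 60350 + 210 = 60560)
y/X(-115) = 60560/(-115) = 60560*(-1/115) = -12112/23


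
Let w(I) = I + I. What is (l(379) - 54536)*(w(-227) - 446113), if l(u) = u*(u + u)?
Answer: -103936682982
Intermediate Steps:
l(u) = 2*u² (l(u) = u*(2*u) = 2*u²)
w(I) = 2*I
(l(379) - 54536)*(w(-227) - 446113) = (2*379² - 54536)*(2*(-227) - 446113) = (2*143641 - 54536)*(-454 - 446113) = (287282 - 54536)*(-446567) = 232746*(-446567) = -103936682982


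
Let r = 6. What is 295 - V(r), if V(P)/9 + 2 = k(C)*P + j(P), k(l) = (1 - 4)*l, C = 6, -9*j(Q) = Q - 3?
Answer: 1288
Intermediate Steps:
j(Q) = 1/3 - Q/9 (j(Q) = -(Q - 3)/9 = -(-3 + Q)/9 = 1/3 - Q/9)
k(l) = -3*l
V(P) = -15 - 163*P (V(P) = -18 + 9*((-3*6)*P + (1/3 - P/9)) = -18 + 9*(-18*P + (1/3 - P/9)) = -18 + 9*(1/3 - 163*P/9) = -18 + (3 - 163*P) = -15 - 163*P)
295 - V(r) = 295 - (-15 - 163*6) = 295 - (-15 - 978) = 295 - 1*(-993) = 295 + 993 = 1288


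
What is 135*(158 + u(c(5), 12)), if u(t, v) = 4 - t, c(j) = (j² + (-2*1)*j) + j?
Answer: 19170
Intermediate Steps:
c(j) = j² - j (c(j) = (j² - 2*j) + j = j² - j)
135*(158 + u(c(5), 12)) = 135*(158 + (4 - 5*(-1 + 5))) = 135*(158 + (4 - 5*4)) = 135*(158 + (4 - 1*20)) = 135*(158 + (4 - 20)) = 135*(158 - 16) = 135*142 = 19170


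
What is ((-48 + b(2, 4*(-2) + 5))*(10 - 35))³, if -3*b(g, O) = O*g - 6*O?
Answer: 2197000000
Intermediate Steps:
b(g, O) = 2*O - O*g/3 (b(g, O) = -(O*g - 6*O)/3 = -(-6*O + O*g)/3 = 2*O - O*g/3)
((-48 + b(2, 4*(-2) + 5))*(10 - 35))³ = ((-48 + (4*(-2) + 5)*(6 - 1*2)/3)*(10 - 35))³ = ((-48 + (-8 + 5)*(6 - 2)/3)*(-25))³ = ((-48 + (⅓)*(-3)*4)*(-25))³ = ((-48 - 4)*(-25))³ = (-52*(-25))³ = 1300³ = 2197000000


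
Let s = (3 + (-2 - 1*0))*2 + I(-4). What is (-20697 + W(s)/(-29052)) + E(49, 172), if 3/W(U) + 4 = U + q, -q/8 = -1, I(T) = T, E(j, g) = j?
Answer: -399910465/19368 ≈ -20648.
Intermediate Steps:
s = -2 (s = (3 + (-2 - 1*0))*2 - 4 = (3 + (-2 + 0))*2 - 4 = (3 - 2)*2 - 4 = 1*2 - 4 = 2 - 4 = -2)
q = 8 (q = -8*(-1) = 8)
W(U) = 3/(4 + U) (W(U) = 3/(-4 + (U + 8)) = 3/(-4 + (8 + U)) = 3/(4 + U))
(-20697 + W(s)/(-29052)) + E(49, 172) = (-20697 + (3/(4 - 2))/(-29052)) + 49 = (-20697 + (3/2)*(-1/29052)) + 49 = (-20697 - 1/19368) + 49 = -400859497/19368 + 49 = -399910465/19368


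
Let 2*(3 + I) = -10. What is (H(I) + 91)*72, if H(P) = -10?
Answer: 5832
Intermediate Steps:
I = -8 (I = -3 + (1/2)*(-10) = -3 - 5 = -8)
(H(I) + 91)*72 = (-10 + 91)*72 = 81*72 = 5832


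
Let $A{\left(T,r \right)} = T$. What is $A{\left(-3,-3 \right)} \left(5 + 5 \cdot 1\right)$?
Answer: $-30$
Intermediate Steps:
$A{\left(-3,-3 \right)} \left(5 + 5 \cdot 1\right) = - 3 \left(5 + 5 \cdot 1\right) = - 3 \left(5 + 5\right) = \left(-3\right) 10 = -30$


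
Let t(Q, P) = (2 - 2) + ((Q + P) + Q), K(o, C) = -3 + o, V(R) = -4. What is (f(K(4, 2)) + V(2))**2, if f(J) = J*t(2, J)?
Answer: 1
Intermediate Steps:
t(Q, P) = P + 2*Q (t(Q, P) = 0 + ((P + Q) + Q) = 0 + (P + 2*Q) = P + 2*Q)
f(J) = J*(4 + J) (f(J) = J*(J + 2*2) = J*(J + 4) = J*(4 + J))
(f(K(4, 2)) + V(2))**2 = ((-3 + 4)*(4 + (-3 + 4)) - 4)**2 = (1*(4 + 1) - 4)**2 = (1*5 - 4)**2 = (5 - 4)**2 = 1**2 = 1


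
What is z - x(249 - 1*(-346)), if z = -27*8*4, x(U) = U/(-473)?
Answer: -408077/473 ≈ -862.74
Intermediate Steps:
x(U) = -U/473 (x(U) = U*(-1/473) = -U/473)
z = -864 (z = -216*4 = -864)
z - x(249 - 1*(-346)) = -864 - (-1)*(249 - 1*(-346))/473 = -864 - (-1)*(249 + 346)/473 = -864 - (-1)*595/473 = -864 - 1*(-595/473) = -864 + 595/473 = -408077/473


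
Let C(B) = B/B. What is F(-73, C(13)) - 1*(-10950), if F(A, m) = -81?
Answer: 10869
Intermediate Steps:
C(B) = 1
F(-73, C(13)) - 1*(-10950) = -81 - 1*(-10950) = -81 + 10950 = 10869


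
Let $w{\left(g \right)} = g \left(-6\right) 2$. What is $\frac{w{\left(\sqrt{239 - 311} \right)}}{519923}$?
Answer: $- \frac{72 i \sqrt{2}}{519923} \approx - 0.00019584 i$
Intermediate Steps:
$w{\left(g \right)} = - 12 g$ ($w{\left(g \right)} = - 6 g 2 = - 12 g$)
$\frac{w{\left(\sqrt{239 - 311} \right)}}{519923} = \frac{\left(-12\right) \sqrt{239 - 311}}{519923} = - 12 \sqrt{-72} \cdot \frac{1}{519923} = - 12 \cdot 6 i \sqrt{2} \cdot \frac{1}{519923} = - 72 i \sqrt{2} \cdot \frac{1}{519923} = - \frac{72 i \sqrt{2}}{519923}$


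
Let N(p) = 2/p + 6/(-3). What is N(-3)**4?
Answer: 4096/81 ≈ 50.568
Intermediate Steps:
N(p) = -2 + 2/p (N(p) = 2/p + 6*(-1/3) = 2/p - 2 = -2 + 2/p)
N(-3)**4 = (-2 + 2/(-3))**4 = (-2 + 2*(-1/3))**4 = (-2 - 2/3)**4 = (-8/3)**4 = 4096/81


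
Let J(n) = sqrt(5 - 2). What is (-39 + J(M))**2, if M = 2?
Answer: (39 - sqrt(3))**2 ≈ 1388.9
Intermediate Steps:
J(n) = sqrt(3)
(-39 + J(M))**2 = (-39 + sqrt(3))**2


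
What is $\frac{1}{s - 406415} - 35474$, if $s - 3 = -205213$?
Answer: $- \frac{21696785251}{611625} \approx -35474.0$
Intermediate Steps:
$s = -205210$ ($s = 3 - 205213 = -205210$)
$\frac{1}{s - 406415} - 35474 = \frac{1}{-205210 - 406415} - 35474 = \frac{1}{-611625} - 35474 = - \frac{1}{611625} - 35474 = - \frac{21696785251}{611625}$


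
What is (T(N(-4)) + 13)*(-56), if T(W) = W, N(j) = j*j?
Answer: -1624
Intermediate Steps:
N(j) = j**2
(T(N(-4)) + 13)*(-56) = ((-4)**2 + 13)*(-56) = (16 + 13)*(-56) = 29*(-56) = -1624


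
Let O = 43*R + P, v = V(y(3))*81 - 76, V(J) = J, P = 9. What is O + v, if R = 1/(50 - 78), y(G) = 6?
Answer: 11689/28 ≈ 417.46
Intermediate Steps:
R = -1/28 (R = 1/(-28) = -1/28 ≈ -0.035714)
v = 410 (v = 6*81 - 76 = 486 - 76 = 410)
O = 209/28 (O = 43*(-1/28) + 9 = -43/28 + 9 = 209/28 ≈ 7.4643)
O + v = 209/28 + 410 = 11689/28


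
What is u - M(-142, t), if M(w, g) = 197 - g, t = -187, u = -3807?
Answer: -4191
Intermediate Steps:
u - M(-142, t) = -3807 - (197 - 1*(-187)) = -3807 - (197 + 187) = -3807 - 1*384 = -3807 - 384 = -4191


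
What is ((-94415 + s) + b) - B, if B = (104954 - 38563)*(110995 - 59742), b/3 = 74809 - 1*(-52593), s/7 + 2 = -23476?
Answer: -3402614478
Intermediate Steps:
s = -164346 (s = -14 + 7*(-23476) = -14 - 164332 = -164346)
b = 382206 (b = 3*(74809 - 1*(-52593)) = 3*(74809 + 52593) = 3*127402 = 382206)
B = 3402737923 (B = 66391*51253 = 3402737923)
((-94415 + s) + b) - B = ((-94415 - 164346) + 382206) - 1*3402737923 = (-258761 + 382206) - 3402737923 = 123445 - 3402737923 = -3402614478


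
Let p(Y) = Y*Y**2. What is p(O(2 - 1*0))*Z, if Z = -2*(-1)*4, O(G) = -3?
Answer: -216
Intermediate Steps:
Z = 8 (Z = 2*4 = 8)
p(Y) = Y**3
p(O(2 - 1*0))*Z = (-3)**3*8 = -27*8 = -216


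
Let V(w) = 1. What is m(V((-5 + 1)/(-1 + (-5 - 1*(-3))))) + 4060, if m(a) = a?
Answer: 4061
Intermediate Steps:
m(V((-5 + 1)/(-1 + (-5 - 1*(-3))))) + 4060 = 1 + 4060 = 4061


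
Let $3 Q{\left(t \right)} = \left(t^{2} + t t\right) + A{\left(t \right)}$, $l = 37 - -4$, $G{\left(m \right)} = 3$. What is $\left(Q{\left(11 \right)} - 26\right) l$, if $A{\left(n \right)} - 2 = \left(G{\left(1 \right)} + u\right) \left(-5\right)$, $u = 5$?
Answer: $1722$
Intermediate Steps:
$l = 41$ ($l = 37 + 4 = 41$)
$A{\left(n \right)} = -38$ ($A{\left(n \right)} = 2 + \left(3 + 5\right) \left(-5\right) = 2 + 8 \left(-5\right) = 2 - 40 = -38$)
$Q{\left(t \right)} = - \frac{38}{3} + \frac{2 t^{2}}{3}$ ($Q{\left(t \right)} = \frac{\left(t^{2} + t t\right) - 38}{3} = \frac{\left(t^{2} + t^{2}\right) - 38}{3} = \frac{2 t^{2} - 38}{3} = \frac{-38 + 2 t^{2}}{3} = - \frac{38}{3} + \frac{2 t^{2}}{3}$)
$\left(Q{\left(11 \right)} - 26\right) l = \left(\left(- \frac{38}{3} + \frac{2 \cdot 11^{2}}{3}\right) - 26\right) 41 = \left(\left(- \frac{38}{3} + \frac{2}{3} \cdot 121\right) - 26\right) 41 = \left(\left(- \frac{38}{3} + \frac{242}{3}\right) - 26\right) 41 = \left(68 - 26\right) 41 = 42 \cdot 41 = 1722$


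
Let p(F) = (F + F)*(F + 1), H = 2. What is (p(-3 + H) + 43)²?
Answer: 1849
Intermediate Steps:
p(F) = 2*F*(1 + F) (p(F) = (2*F)*(1 + F) = 2*F*(1 + F))
(p(-3 + H) + 43)² = (2*(-3 + 2)*(1 + (-3 + 2)) + 43)² = (2*(-1)*(1 - 1) + 43)² = (2*(-1)*0 + 43)² = (0 + 43)² = 43² = 1849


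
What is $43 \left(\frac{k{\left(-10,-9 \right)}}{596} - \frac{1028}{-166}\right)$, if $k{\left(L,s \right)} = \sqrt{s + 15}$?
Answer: $\frac{22102}{83} + \frac{43 \sqrt{6}}{596} \approx 266.47$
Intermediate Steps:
$k{\left(L,s \right)} = \sqrt{15 + s}$
$43 \left(\frac{k{\left(-10,-9 \right)}}{596} - \frac{1028}{-166}\right) = 43 \left(\frac{\sqrt{15 - 9}}{596} - \frac{1028}{-166}\right) = 43 \left(\sqrt{6} \cdot \frac{1}{596} - - \frac{514}{83}\right) = 43 \left(\frac{\sqrt{6}}{596} + \frac{514}{83}\right) = 43 \left(\frac{514}{83} + \frac{\sqrt{6}}{596}\right) = \frac{22102}{83} + \frac{43 \sqrt{6}}{596}$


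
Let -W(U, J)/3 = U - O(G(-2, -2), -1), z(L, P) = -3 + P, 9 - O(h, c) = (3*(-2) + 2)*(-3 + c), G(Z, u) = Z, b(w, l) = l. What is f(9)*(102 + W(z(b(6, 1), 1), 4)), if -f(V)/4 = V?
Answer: -3132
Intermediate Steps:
f(V) = -4*V
O(h, c) = -3 + 4*c (O(h, c) = 9 - (3*(-2) + 2)*(-3 + c) = 9 - (-6 + 2)*(-3 + c) = 9 - (-4)*(-3 + c) = 9 - (12 - 4*c) = 9 + (-12 + 4*c) = -3 + 4*c)
W(U, J) = -21 - 3*U (W(U, J) = -3*(U - (-3 + 4*(-1))) = -3*(U - (-3 - 4)) = -3*(U - 1*(-7)) = -3*(U + 7) = -3*(7 + U) = -21 - 3*U)
f(9)*(102 + W(z(b(6, 1), 1), 4)) = (-4*9)*(102 + (-21 - 3*(-3 + 1))) = -36*(102 + (-21 - 3*(-2))) = -36*(102 + (-21 + 6)) = -36*(102 - 15) = -36*87 = -3132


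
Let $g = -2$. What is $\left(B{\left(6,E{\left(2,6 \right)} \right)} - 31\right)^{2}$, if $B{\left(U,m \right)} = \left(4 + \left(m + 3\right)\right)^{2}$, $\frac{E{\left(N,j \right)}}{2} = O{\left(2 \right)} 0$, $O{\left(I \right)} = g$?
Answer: $324$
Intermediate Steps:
$O{\left(I \right)} = -2$
$E{\left(N,j \right)} = 0$ ($E{\left(N,j \right)} = 2 \left(\left(-2\right) 0\right) = 2 \cdot 0 = 0$)
$B{\left(U,m \right)} = \left(7 + m\right)^{2}$ ($B{\left(U,m \right)} = \left(4 + \left(3 + m\right)\right)^{2} = \left(7 + m\right)^{2}$)
$\left(B{\left(6,E{\left(2,6 \right)} \right)} - 31\right)^{2} = \left(\left(7 + 0\right)^{2} - 31\right)^{2} = \left(7^{2} - 31\right)^{2} = \left(49 - 31\right)^{2} = 18^{2} = 324$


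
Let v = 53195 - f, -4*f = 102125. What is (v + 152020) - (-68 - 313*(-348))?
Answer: 487561/4 ≈ 1.2189e+5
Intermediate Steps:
f = -102125/4 (f = -1/4*102125 = -102125/4 ≈ -25531.)
v = 314905/4 (v = 53195 - 1*(-102125/4) = 53195 + 102125/4 = 314905/4 ≈ 78726.)
(v + 152020) - (-68 - 313*(-348)) = (314905/4 + 152020) - (-68 - 313*(-348)) = 922985/4 - (-68 + 108924) = 922985/4 - 1*108856 = 922985/4 - 108856 = 487561/4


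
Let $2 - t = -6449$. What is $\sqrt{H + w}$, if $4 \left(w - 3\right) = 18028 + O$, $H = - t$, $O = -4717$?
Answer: $\frac{i \sqrt{12481}}{2} \approx 55.859 i$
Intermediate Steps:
$t = 6451$ ($t = 2 - -6449 = 2 + 6449 = 6451$)
$H = -6451$ ($H = \left(-1\right) 6451 = -6451$)
$w = \frac{13323}{4}$ ($w = 3 + \frac{18028 - 4717}{4} = 3 + \frac{1}{4} \cdot 13311 = 3 + \frac{13311}{4} = \frac{13323}{4} \approx 3330.8$)
$\sqrt{H + w} = \sqrt{-6451 + \frac{13323}{4}} = \sqrt{- \frac{12481}{4}} = \frac{i \sqrt{12481}}{2}$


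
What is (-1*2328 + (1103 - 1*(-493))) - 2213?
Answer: -2945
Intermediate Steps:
(-1*2328 + (1103 - 1*(-493))) - 2213 = (-2328 + (1103 + 493)) - 2213 = (-2328 + 1596) - 2213 = -732 - 2213 = -2945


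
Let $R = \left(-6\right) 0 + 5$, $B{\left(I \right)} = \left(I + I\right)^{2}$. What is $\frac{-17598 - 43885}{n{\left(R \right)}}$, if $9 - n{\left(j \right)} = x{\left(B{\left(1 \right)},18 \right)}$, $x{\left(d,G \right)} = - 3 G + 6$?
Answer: $- \frac{61483}{57} \approx -1078.6$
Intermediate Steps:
$B{\left(I \right)} = 4 I^{2}$ ($B{\left(I \right)} = \left(2 I\right)^{2} = 4 I^{2}$)
$x{\left(d,G \right)} = 6 - 3 G$
$R = 5$ ($R = 0 + 5 = 5$)
$n{\left(j \right)} = 57$ ($n{\left(j \right)} = 9 - \left(6 - 54\right) = 9 - -48 = 9 + 48 = 57$)
$\frac{-17598 - 43885}{n{\left(R \right)}} = \frac{-17598 - 43885}{57} = \left(-61483\right) \frac{1}{57} = - \frac{61483}{57}$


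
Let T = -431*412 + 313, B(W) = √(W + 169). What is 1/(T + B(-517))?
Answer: -177259/31420753429 - 2*I*√87/31420753429 ≈ -5.6415e-6 - 5.9371e-10*I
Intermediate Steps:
B(W) = √(169 + W)
T = -177259 (T = -177572 + 313 = -177259)
1/(T + B(-517)) = 1/(-177259 + √(169 - 517)) = 1/(-177259 + √(-348)) = 1/(-177259 + 2*I*√87)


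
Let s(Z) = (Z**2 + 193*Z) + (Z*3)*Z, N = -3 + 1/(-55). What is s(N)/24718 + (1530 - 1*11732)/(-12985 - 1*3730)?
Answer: 73521249371/124981314425 ≈ 0.58826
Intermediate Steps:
N = -166/55 (N = -3 - 1/55 = -166/55 ≈ -3.0182)
s(Z) = 4*Z**2 + 193*Z (s(Z) = (Z**2 + 193*Z) + (3*Z)*Z = (Z**2 + 193*Z) + 3*Z**2 = 4*Z**2 + 193*Z)
s(N)/24718 + (1530 - 1*11732)/(-12985 - 1*3730) = -166*(193 + 4*(-166/55))/55/24718 + (1530 - 1*11732)/(-12985 - 1*3730) = -166*(193 - 664/55)/55*(1/24718) + (1530 - 11732)/(-12985 - 3730) = -166/55*9951/55*(1/24718) - 10202/(-16715) = -1651866/3025*1/24718 - 10202*(-1/16715) = -825933/37385975 + 10202/16715 = 73521249371/124981314425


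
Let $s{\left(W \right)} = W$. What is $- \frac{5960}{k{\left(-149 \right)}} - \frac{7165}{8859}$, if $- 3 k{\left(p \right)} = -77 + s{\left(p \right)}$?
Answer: $- \frac{80009105}{1001067} \approx -79.924$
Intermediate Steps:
$k{\left(p \right)} = \frac{77}{3} - \frac{p}{3}$ ($k{\left(p \right)} = - \frac{-77 + p}{3} = \frac{77}{3} - \frac{p}{3}$)
$- \frac{5960}{k{\left(-149 \right)}} - \frac{7165}{8859} = - \frac{5960}{\frac{77}{3} - - \frac{149}{3}} - \frac{7165}{8859} = - \frac{5960}{\frac{77}{3} + \frac{149}{3}} - \frac{7165}{8859} = - \frac{5960}{\frac{226}{3}} - \frac{7165}{8859} = \left(-5960\right) \frac{3}{226} - \frac{7165}{8859} = - \frac{8940}{113} - \frac{7165}{8859} = - \frac{80009105}{1001067}$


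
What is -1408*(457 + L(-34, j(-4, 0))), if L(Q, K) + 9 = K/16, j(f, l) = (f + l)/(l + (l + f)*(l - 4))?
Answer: -630762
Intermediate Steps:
j(f, l) = (f + l)/(l + (-4 + l)*(f + l)) (j(f, l) = (f + l)/(l + (f + l)*(-4 + l)) = (f + l)/(l + (-4 + l)*(f + l)))
L(Q, K) = -9 + K/16
-1408*(457 + L(-34, j(-4, 0))) = -1408*(457 + (-9 + ((-4 + 0)/(0² - 4*(-4) - 3*0 - 4*0))/16)) = -1408*(457 + (-9 + (-4/(0 + 16 + 0 + 0))/16)) = -1408*(457 + (-9 + (-4/16)/16)) = -1408*(457 + (-9 + ((1/16)*(-4))/16)) = -1408*(457 + (-9 + (1/16)*(-¼))) = -1408*(457 + (-9 - 1/64)) = -1408*(457 - 577/64) = -1408*28671/64 = -630762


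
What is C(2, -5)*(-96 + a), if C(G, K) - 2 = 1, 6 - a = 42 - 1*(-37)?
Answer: -507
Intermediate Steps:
a = -73 (a = 6 - (42 - 1*(-37)) = 6 - (42 + 37) = 6 - 1*79 = 6 - 79 = -73)
C(G, K) = 3 (C(G, K) = 2 + 1 = 3)
C(2, -5)*(-96 + a) = 3*(-96 - 73) = 3*(-169) = -507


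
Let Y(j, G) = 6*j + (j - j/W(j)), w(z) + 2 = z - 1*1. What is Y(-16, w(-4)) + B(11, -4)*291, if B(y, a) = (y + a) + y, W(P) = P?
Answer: 5125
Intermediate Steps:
B(y, a) = a + 2*y (B(y, a) = (a + y) + y = a + 2*y)
w(z) = -3 + z (w(z) = -2 + (z - 1*1) = -2 + (z - 1) = -2 + (-1 + z) = -3 + z)
Y(j, G) = -1 + 7*j (Y(j, G) = 6*j + (j - j/j) = 6*j + (j - 1*1) = 6*j + (j - 1) = 6*j + (-1 + j) = -1 + 7*j)
Y(-16, w(-4)) + B(11, -4)*291 = (-1 + 7*(-16)) + (-4 + 2*11)*291 = (-1 - 112) + (-4 + 22)*291 = -113 + 18*291 = -113 + 5238 = 5125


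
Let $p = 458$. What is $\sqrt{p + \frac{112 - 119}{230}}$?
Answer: $\frac{\sqrt{24226590}}{230} \approx 21.4$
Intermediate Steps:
$\sqrt{p + \frac{112 - 119}{230}} = \sqrt{458 + \frac{112 - 119}{230}} = \sqrt{458 + \left(112 - 119\right) \frac{1}{230}} = \sqrt{458 - \frac{7}{230}} = \sqrt{\frac{105333}{230}} = \frac{\sqrt{24226590}}{230}$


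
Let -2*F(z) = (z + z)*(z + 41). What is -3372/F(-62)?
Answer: 562/217 ≈ 2.5899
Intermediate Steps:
F(z) = -z*(41 + z) (F(z) = -(z + z)*(z + 41)/2 = -2*z*(41 + z)/2 = -z*(41 + z))
-3372/F(-62) = -3372*1/(62*(41 - 62)) = -3372/((-1*(-62)*(-21))) = -3372/(-1302) = -3372*(-1/1302) = 562/217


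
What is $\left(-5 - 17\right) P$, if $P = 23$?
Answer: $-506$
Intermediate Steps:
$\left(-5 - 17\right) P = \left(-5 - 17\right) 23 = \left(-22\right) 23 = -506$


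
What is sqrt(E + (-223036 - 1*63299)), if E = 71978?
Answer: I*sqrt(214357) ≈ 462.99*I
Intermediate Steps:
sqrt(E + (-223036 - 1*63299)) = sqrt(71978 + (-223036 - 1*63299)) = sqrt(71978 + (-223036 - 63299)) = sqrt(71978 - 286335) = sqrt(-214357) = I*sqrt(214357)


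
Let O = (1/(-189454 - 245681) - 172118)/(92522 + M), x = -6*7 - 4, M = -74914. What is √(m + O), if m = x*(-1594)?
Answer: √1075960554438820853253030/3830928540 ≈ 270.77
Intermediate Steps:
x = -46 (x = -42 - 4 = -46)
O = -74894565931/7661857080 (O = (1/(-189454 - 245681) - 172118)/(92522 - 74914) = (1/(-435135) - 172118)/17608 = (-1/435135 - 172118)*(1/17608) = -74894565931/435135*1/17608 = -74894565931/7661857080 ≈ -9.7750)
m = 73324 (m = -46*(-1594) = 73324)
√(m + O) = √(73324 - 74894565931/7661857080) = √(561723113967989/7661857080) = √1075960554438820853253030/3830928540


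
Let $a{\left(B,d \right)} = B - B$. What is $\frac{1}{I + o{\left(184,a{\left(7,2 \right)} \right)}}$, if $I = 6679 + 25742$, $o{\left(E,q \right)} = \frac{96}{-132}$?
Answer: $\frac{11}{356623} \approx 3.0845 \cdot 10^{-5}$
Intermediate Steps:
$a{\left(B,d \right)} = 0$
$o{\left(E,q \right)} = - \frac{8}{11}$ ($o{\left(E,q \right)} = 96 \left(- \frac{1}{132}\right) = - \frac{8}{11}$)
$I = 32421$
$\frac{1}{I + o{\left(184,a{\left(7,2 \right)} \right)}} = \frac{1}{32421 - \frac{8}{11}} = \frac{1}{\frac{356623}{11}} = \frac{11}{356623}$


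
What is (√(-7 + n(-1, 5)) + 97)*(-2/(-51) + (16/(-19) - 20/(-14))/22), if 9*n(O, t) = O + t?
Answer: 476755/74613 + 4915*I*√59/223839 ≈ 6.3897 + 0.16866*I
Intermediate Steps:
n(O, t) = O/9 + t/9 (n(O, t) = (O + t)/9 = O/9 + t/9)
(√(-7 + n(-1, 5)) + 97)*(-2/(-51) + (16/(-19) - 20/(-14))/22) = (√(-7 + ((⅑)*(-1) + (⅑)*5)) + 97)*(-2/(-51) + (16/(-19) - 20/(-14))/22) = (√(-7 + (-⅑ + 5/9)) + 97)*(-2*(-1/51) + (16*(-1/19) - 20*(-1/14))*(1/22)) = (√(-7 + 4/9) + 97)*(2/51 + (-16/19 + 10/7)*(1/22)) = (√(-59/9) + 97)*(2/51 + (78/133)*(1/22)) = (I*√59/3 + 97)*(2/51 + 39/1463) = (97 + I*√59/3)*(4915/74613) = 476755/74613 + 4915*I*√59/223839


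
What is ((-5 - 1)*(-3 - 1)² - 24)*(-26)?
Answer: 3120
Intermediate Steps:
((-5 - 1)*(-3 - 1)² - 24)*(-26) = (-6*(-4)² - 24)*(-26) = (-6*16 - 24)*(-26) = (-96 - 24)*(-26) = -120*(-26) = 3120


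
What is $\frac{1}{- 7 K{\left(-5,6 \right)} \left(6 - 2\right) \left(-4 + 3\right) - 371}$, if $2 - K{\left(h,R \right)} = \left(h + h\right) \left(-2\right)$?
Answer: $- \frac{1}{875} \approx -0.0011429$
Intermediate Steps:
$K{\left(h,R \right)} = 2 + 4 h$ ($K{\left(h,R \right)} = 2 - \left(h + h\right) \left(-2\right) = 2 - 2 h \left(-2\right) = 2 - - 4 h = 2 + 4 h$)
$\frac{1}{- 7 K{\left(-5,6 \right)} \left(6 - 2\right) \left(-4 + 3\right) - 371} = \frac{1}{- 7 \left(2 + 4 \left(-5\right)\right) \left(6 - 2\right) \left(-4 + 3\right) - 371} = \frac{1}{- 7 \left(2 - 20\right) 4 \left(-1\right) - 371} = \frac{1}{\left(-7\right) \left(-18\right) \left(-4\right) - 371} = \frac{1}{126 \left(-4\right) - 371} = \frac{1}{-504 - 371} = \frac{1}{-875} = - \frac{1}{875}$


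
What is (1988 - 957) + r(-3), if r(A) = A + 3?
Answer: 1031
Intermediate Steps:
r(A) = 3 + A
(1988 - 957) + r(-3) = (1988 - 957) + (3 - 3) = 1031 + 0 = 1031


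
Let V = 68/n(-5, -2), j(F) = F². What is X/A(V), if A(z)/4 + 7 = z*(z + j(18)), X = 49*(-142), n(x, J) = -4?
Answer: 3479/10452 ≈ 0.33285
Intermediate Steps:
V = -17 (V = 68/(-4) = 68*(-¼) = -17)
X = -6958
A(z) = -28 + 4*z*(324 + z) (A(z) = -28 + 4*(z*(z + 18²)) = -28 + 4*(z*(z + 324)) = -28 + 4*(z*(324 + z)) = -28 + 4*z*(324 + z))
X/A(V) = -6958/(-28 + 4*(-17)² + 1296*(-17)) = -6958/(-28 + 4*289 - 22032) = -6958/(-28 + 1156 - 22032) = -6958/(-20904) = -6958*(-1/20904) = 3479/10452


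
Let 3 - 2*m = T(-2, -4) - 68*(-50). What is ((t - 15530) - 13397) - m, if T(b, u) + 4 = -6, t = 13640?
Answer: -27187/2 ≈ -13594.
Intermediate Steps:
T(b, u) = -10 (T(b, u) = -4 - 6 = -10)
m = -3387/2 (m = 3/2 - (-10 - 68*(-50))/2 = 3/2 - (-10 + 3400)/2 = 3/2 - ½*3390 = 3/2 - 1695 = -3387/2 ≈ -1693.5)
((t - 15530) - 13397) - m = ((13640 - 15530) - 13397) - 1*(-3387/2) = (-1890 - 13397) + 3387/2 = -15287 + 3387/2 = -27187/2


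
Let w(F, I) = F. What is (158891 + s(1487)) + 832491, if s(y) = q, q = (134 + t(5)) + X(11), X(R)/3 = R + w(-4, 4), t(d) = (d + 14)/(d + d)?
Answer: 9915389/10 ≈ 9.9154e+5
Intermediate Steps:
t(d) = (14 + d)/(2*d) (t(d) = (14 + d)/((2*d)) = (14 + d)*(1/(2*d)) = (14 + d)/(2*d))
X(R) = -12 + 3*R (X(R) = 3*(R - 4) = 3*(-4 + R) = -12 + 3*R)
q = 1569/10 (q = (134 + (½)*(14 + 5)/5) + (-12 + 3*11) = (134 + (½)*(⅕)*19) + (-12 + 33) = (134 + 19/10) + 21 = 1359/10 + 21 = 1569/10 ≈ 156.90)
s(y) = 1569/10
(158891 + s(1487)) + 832491 = (158891 + 1569/10) + 832491 = 1590479/10 + 832491 = 9915389/10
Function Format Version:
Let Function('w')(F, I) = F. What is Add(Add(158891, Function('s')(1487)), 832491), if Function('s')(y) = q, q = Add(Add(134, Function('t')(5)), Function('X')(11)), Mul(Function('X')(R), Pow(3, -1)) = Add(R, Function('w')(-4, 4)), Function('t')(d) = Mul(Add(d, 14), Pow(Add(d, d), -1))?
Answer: Rational(9915389, 10) ≈ 9.9154e+5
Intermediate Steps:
Function('t')(d) = Mul(Rational(1, 2), Pow(d, -1), Add(14, d)) (Function('t')(d) = Mul(Add(14, d), Pow(Mul(2, d), -1)) = Mul(Add(14, d), Mul(Rational(1, 2), Pow(d, -1))) = Mul(Rational(1, 2), Pow(d, -1), Add(14, d)))
Function('X')(R) = Add(-12, Mul(3, R)) (Function('X')(R) = Mul(3, Add(R, -4)) = Mul(3, Add(-4, R)) = Add(-12, Mul(3, R)))
q = Rational(1569, 10) (q = Add(Add(134, Mul(Rational(1, 2), Pow(5, -1), Add(14, 5))), Add(-12, Mul(3, 11))) = Add(Add(134, Mul(Rational(1, 2), Rational(1, 5), 19)), Add(-12, 33)) = Add(Add(134, Rational(19, 10)), 21) = Add(Rational(1359, 10), 21) = Rational(1569, 10) ≈ 156.90)
Function('s')(y) = Rational(1569, 10)
Add(Add(158891, Function('s')(1487)), 832491) = Add(Add(158891, Rational(1569, 10)), 832491) = Add(Rational(1590479, 10), 832491) = Rational(9915389, 10)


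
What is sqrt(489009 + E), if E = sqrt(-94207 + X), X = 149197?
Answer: sqrt(489009 + 3*sqrt(6110)) ≈ 699.46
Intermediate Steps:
E = 3*sqrt(6110) (E = sqrt(-94207 + 149197) = sqrt(54990) = 3*sqrt(6110) ≈ 234.50)
sqrt(489009 + E) = sqrt(489009 + 3*sqrt(6110))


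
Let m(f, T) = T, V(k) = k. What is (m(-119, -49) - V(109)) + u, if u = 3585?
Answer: 3427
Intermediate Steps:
(m(-119, -49) - V(109)) + u = (-49 - 1*109) + 3585 = (-49 - 109) + 3585 = -158 + 3585 = 3427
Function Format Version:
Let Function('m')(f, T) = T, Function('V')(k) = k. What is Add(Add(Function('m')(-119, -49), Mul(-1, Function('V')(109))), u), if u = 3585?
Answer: 3427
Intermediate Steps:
Add(Add(Function('m')(-119, -49), Mul(-1, Function('V')(109))), u) = Add(Add(-49, Mul(-1, 109)), 3585) = Add(Add(-49, -109), 3585) = Add(-158, 3585) = 3427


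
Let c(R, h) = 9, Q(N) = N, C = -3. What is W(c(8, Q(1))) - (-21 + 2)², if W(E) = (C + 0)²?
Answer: -352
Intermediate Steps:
W(E) = 9 (W(E) = (-3 + 0)² = (-3)² = 9)
W(c(8, Q(1))) - (-21 + 2)² = 9 - (-21 + 2)² = 9 - 1*(-19)² = 9 - 1*361 = 9 - 361 = -352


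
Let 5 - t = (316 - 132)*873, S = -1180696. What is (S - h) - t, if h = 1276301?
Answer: -2296370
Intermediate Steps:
t = -160627 (t = 5 - (316 - 132)*873 = 5 - 184*873 = 5 - 1*160632 = 5 - 160632 = -160627)
(S - h) - t = (-1180696 - 1*1276301) - 1*(-160627) = (-1180696 - 1276301) + 160627 = -2456997 + 160627 = -2296370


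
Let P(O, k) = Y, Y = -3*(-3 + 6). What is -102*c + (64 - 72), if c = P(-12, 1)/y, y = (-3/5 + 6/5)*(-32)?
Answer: -893/16 ≈ -55.813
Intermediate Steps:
Y = -9 (Y = -3*3 = -9)
P(O, k) = -9
y = -96/5 (y = (-3*1/5 + 6*(1/5))*(-32) = (-3/5 + 6/5)*(-32) = (3/5)*(-32) = -96/5 ≈ -19.200)
c = 15/32 (c = -9/(-96/5) = -9*(-5/96) = 15/32 ≈ 0.46875)
-102*c + (64 - 72) = -102*15/32 + (64 - 72) = -765/16 - 8 = -893/16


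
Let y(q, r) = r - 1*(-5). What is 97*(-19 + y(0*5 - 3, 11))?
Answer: -291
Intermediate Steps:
y(q, r) = 5 + r (y(q, r) = r + 5 = 5 + r)
97*(-19 + y(0*5 - 3, 11)) = 97*(-19 + (5 + 11)) = 97*(-19 + 16) = 97*(-3) = -291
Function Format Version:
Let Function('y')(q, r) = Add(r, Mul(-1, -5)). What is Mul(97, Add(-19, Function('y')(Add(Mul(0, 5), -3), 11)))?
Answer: -291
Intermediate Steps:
Function('y')(q, r) = Add(5, r) (Function('y')(q, r) = Add(r, 5) = Add(5, r))
Mul(97, Add(-19, Function('y')(Add(Mul(0, 5), -3), 11))) = Mul(97, Add(-19, Add(5, 11))) = Mul(97, Add(-19, 16)) = Mul(97, -3) = -291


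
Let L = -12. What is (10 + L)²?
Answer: 4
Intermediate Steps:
(10 + L)² = (10 - 12)² = (-2)² = 4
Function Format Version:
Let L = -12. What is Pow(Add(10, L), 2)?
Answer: 4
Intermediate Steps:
Pow(Add(10, L), 2) = Pow(Add(10, -12), 2) = Pow(-2, 2) = 4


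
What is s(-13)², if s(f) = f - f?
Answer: 0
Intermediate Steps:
s(f) = 0
s(-13)² = 0² = 0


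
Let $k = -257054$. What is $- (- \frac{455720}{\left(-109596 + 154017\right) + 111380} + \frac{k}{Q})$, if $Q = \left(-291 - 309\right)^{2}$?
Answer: $\frac{102054235127}{28044180000} \approx 3.6391$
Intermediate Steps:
$Q = 360000$ ($Q = \left(-600\right)^{2} = 360000$)
$- (- \frac{455720}{\left(-109596 + 154017\right) + 111380} + \frac{k}{Q}) = - (- \frac{455720}{\left(-109596 + 154017\right) + 111380} - \frac{257054}{360000}) = - (- \frac{455720}{44421 + 111380} - \frac{128527}{180000}) = - (- \frac{455720}{155801} - \frac{128527}{180000}) = \left(-1\right) \left(- \frac{102054235127}{28044180000}\right) = \frac{102054235127}{28044180000}$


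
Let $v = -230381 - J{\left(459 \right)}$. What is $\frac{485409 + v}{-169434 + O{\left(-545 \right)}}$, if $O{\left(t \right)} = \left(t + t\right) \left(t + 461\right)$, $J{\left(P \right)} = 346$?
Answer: $- \frac{42447}{12979} \approx -3.2704$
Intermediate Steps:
$O{\left(t \right)} = 2 t \left(461 + t\right)$
$v = -230727$ ($v = -230381 - 346 = -230727$)
$\frac{485409 + v}{-169434 + O{\left(-545 \right)}} = \frac{485409 - 230727}{-169434 + 2 \left(-545\right) \left(461 - 545\right)} = \frac{254682}{-169434 + 2 \left(-545\right) \left(-84\right)} = \frac{254682}{-169434 + 91560} = \frac{254682}{-77874} = 254682 \left(- \frac{1}{77874}\right) = - \frac{42447}{12979}$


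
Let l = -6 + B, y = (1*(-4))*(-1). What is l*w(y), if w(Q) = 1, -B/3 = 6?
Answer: -24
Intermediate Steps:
B = -18 (B = -3*6 = -18)
y = 4 (y = -4*(-1) = 4)
l = -24 (l = -6 - 18 = -24)
l*w(y) = -24*1 = -24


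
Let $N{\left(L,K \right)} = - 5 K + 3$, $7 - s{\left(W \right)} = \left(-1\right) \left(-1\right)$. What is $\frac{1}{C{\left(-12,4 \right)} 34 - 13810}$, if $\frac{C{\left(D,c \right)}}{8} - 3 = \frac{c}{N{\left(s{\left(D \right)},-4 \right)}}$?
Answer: $- \frac{23}{297774} \approx -7.724 \cdot 10^{-5}$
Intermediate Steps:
$s{\left(W \right)} = 6$ ($s{\left(W \right)} = 7 - \left(-1\right) \left(-1\right) = 7 - 1 = 6$)
$N{\left(L,K \right)} = 3 - 5 K$
$C{\left(D,c \right)} = 24 + \frac{8 c}{23}$ ($C{\left(D,c \right)} = 24 + 8 \frac{c}{3 - -20} = 24 + 8 \frac{c}{3 + 20} = 24 + 8 \frac{c}{23} = 24 + \frac{8 c}{23}$)
$\frac{1}{C{\left(-12,4 \right)} 34 - 13810} = \frac{1}{\left(24 + \frac{8}{23} \cdot 4\right) 34 - 13810} = \frac{1}{\left(24 + \frac{32}{23}\right) 34 - 13810} = \frac{1}{\frac{584}{23} \cdot 34 - 13810} = \frac{1}{\frac{19856}{23} - 13810} = \frac{1}{- \frac{297774}{23}} = - \frac{23}{297774}$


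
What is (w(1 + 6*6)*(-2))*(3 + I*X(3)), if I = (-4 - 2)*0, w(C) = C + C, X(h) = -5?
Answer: -444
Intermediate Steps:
w(C) = 2*C
I = 0 (I = -6*0 = 0)
(w(1 + 6*6)*(-2))*(3 + I*X(3)) = ((2*(1 + 6*6))*(-2))*(3 + 0*(-5)) = ((2*(1 + 36))*(-2))*(3 + 0) = ((2*37)*(-2))*3 = (74*(-2))*3 = -148*3 = -444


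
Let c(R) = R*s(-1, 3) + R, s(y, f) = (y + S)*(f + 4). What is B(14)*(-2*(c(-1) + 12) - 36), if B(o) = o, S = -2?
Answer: -1400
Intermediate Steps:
s(y, f) = (-2 + y)*(4 + f) (s(y, f) = (y - 2)*(f + 4) = (-2 + y)*(4 + f))
c(R) = -20*R (c(R) = R*(-8 - 2*3 + 4*(-1) + 3*(-1)) + R = R*(-8 - 6 - 4 - 3) + R = R*(-21) + R = -21*R + R = -20*R)
B(14)*(-2*(c(-1) + 12) - 36) = 14*(-2*(-20*(-1) + 12) - 36) = 14*(-2*(20 + 12) - 36) = 14*(-2*32 - 36) = 14*(-64 - 36) = 14*(-100) = -1400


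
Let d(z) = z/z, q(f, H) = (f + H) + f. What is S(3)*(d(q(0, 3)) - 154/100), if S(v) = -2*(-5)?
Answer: -27/5 ≈ -5.4000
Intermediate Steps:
q(f, H) = H + 2*f (q(f, H) = (H + f) + f = H + 2*f)
d(z) = 1
S(v) = 10
S(3)*(d(q(0, 3)) - 154/100) = 10*(1 - 154/100) = 10*(1 - 154*1/100) = 10*(1 - 77/50) = 10*(-27/50) = -27/5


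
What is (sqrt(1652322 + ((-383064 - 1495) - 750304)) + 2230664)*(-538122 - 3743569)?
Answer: -9551013972824 - 4281691*sqrt(517459) ≈ -9.5541e+12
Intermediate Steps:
(sqrt(1652322 + ((-383064 - 1495) - 750304)) + 2230664)*(-538122 - 3743569) = (sqrt(1652322 + (-384559 - 750304)) + 2230664)*(-4281691) = (sqrt(1652322 - 1134863) + 2230664)*(-4281691) = (sqrt(517459) + 2230664)*(-4281691) = (2230664 + sqrt(517459))*(-4281691) = -9551013972824 - 4281691*sqrt(517459)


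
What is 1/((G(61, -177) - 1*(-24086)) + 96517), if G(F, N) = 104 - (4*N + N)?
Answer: 1/121592 ≈ 8.2242e-6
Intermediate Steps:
G(F, N) = 104 - 5*N
1/((G(61, -177) - 1*(-24086)) + 96517) = 1/(((104 - 5*(-177)) - 1*(-24086)) + 96517) = 1/(((104 + 885) + 24086) + 96517) = 1/((989 + 24086) + 96517) = 1/(25075 + 96517) = 1/121592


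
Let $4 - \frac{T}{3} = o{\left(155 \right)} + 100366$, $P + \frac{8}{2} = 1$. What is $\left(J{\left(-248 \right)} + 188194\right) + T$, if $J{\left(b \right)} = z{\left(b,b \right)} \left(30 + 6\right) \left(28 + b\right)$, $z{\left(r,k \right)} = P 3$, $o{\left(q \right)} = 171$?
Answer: $-42125$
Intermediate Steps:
$P = -3$ ($P = -4 + 1 = -3$)
$z{\left(r,k \right)} = -9$ ($z{\left(r,k \right)} = \left(-3\right) 3 = -9$)
$T = -301599$ ($T = 12 - 3 \left(171 + 100366\right) = 12 - 301611 = -301599$)
$J{\left(b \right)} = -9072 - 324 b$ ($J{\left(b \right)} = - 9 \left(30 + 6\right) \left(28 + b\right) = - 9 \cdot 36 \left(28 + b\right) = - 9 \left(1008 + 36 b\right) = -9072 - 324 b$)
$\left(J{\left(-248 \right)} + 188194\right) + T = \left(\left(-9072 - -80352\right) + 188194\right) - 301599 = \left(\left(-9072 + 80352\right) + 188194\right) - 301599 = \left(71280 + 188194\right) - 301599 = 259474 - 301599 = -42125$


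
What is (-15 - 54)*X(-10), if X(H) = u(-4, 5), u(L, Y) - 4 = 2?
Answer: -414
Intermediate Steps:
u(L, Y) = 6 (u(L, Y) = 4 + 2 = 6)
X(H) = 6
(-15 - 54)*X(-10) = (-15 - 54)*6 = -69*6 = -414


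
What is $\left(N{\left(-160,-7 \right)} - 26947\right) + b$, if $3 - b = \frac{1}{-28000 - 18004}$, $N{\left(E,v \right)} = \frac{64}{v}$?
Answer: $- \frac{1239952383}{46004} \approx -26953.0$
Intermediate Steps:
$b = \frac{138013}{46004}$ ($b = 3 - \frac{1}{-28000 - 18004} = 3 - \frac{1}{-46004} = 3 - - \frac{1}{46004} = 3 + \frac{1}{46004} = \frac{138013}{46004} \approx 3.0$)
$\left(N{\left(-160,-7 \right)} - 26947\right) + b = \left(\frac{64}{-7} - 26947\right) + \frac{138013}{46004} = \left(64 \left(- \frac{1}{7}\right) - 26947\right) + \frac{138013}{46004} = \left(- \frac{64}{7} - 26947\right) + \frac{138013}{46004} = - \frac{188693}{7} + \frac{138013}{46004} = - \frac{1239952383}{46004}$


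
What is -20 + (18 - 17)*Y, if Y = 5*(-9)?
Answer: -65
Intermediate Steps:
Y = -45
-20 + (18 - 17)*Y = -20 + (18 - 17)*(-45) = -20 + 1*(-45) = -20 - 45 = -65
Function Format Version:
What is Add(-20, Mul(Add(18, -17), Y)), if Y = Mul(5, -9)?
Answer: -65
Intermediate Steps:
Y = -45
Add(-20, Mul(Add(18, -17), Y)) = Add(-20, Mul(Add(18, -17), -45)) = Add(-20, Mul(1, -45)) = Add(-20, -45) = -65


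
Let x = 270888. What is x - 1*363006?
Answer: -92118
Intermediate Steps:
x - 1*363006 = 270888 - 1*363006 = 270888 - 363006 = -92118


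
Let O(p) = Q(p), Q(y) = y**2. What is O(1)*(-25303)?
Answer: -25303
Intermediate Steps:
O(p) = p**2
O(1)*(-25303) = 1**2*(-25303) = 1*(-25303) = -25303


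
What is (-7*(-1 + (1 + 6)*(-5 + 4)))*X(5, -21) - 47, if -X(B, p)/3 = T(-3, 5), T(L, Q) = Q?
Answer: -887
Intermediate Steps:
X(B, p) = -15 (X(B, p) = -3*5 = -15)
(-7*(-1 + (1 + 6)*(-5 + 4)))*X(5, -21) - 47 = -7*(-1 + (1 + 6)*(-5 + 4))*(-15) - 47 = -7*(-1 + 7*(-1))*(-15) - 47 = -7*(-1 - 7)*(-15) - 47 = -7*(-8)*(-15) - 47 = 56*(-15) - 47 = -840 - 47 = -887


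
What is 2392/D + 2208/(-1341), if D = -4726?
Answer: -2273780/1056261 ≈ -2.1527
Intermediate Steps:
2392/D + 2208/(-1341) = 2392/(-4726) + 2208/(-1341) = 2392*(-1/4726) + 2208*(-1/1341) = -1196/2363 - 736/447 = -2273780/1056261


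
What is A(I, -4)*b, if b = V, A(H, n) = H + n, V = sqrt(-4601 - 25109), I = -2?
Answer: -6*I*sqrt(29710) ≈ -1034.2*I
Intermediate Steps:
V = I*sqrt(29710) (V = sqrt(-29710) = I*sqrt(29710) ≈ 172.37*I)
b = I*sqrt(29710) ≈ 172.37*I
A(I, -4)*b = (-2 - 4)*(I*sqrt(29710)) = -6*I*sqrt(29710)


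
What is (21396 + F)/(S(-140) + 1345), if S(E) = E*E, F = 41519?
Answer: 12583/4189 ≈ 3.0038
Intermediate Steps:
S(E) = E²
(21396 + F)/(S(-140) + 1345) = (21396 + 41519)/((-140)² + 1345) = 62915/(19600 + 1345) = 62915/20945 = 62915*(1/20945) = 12583/4189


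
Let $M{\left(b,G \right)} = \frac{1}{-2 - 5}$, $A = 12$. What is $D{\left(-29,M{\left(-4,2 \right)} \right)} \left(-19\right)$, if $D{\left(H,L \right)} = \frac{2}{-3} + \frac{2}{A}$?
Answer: $\frac{19}{2} \approx 9.5$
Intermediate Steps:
$M{\left(b,G \right)} = - \frac{1}{7}$ ($M{\left(b,G \right)} = \frac{1}{-7} = - \frac{1}{7}$)
$D{\left(H,L \right)} = - \frac{1}{2}$ ($D{\left(H,L \right)} = \frac{2}{-3} + \frac{2}{12} = 2 \left(- \frac{1}{3}\right) + 2 \cdot \frac{1}{12} = - \frac{2}{3} + \frac{1}{6} = - \frac{1}{2}$)
$D{\left(-29,M{\left(-4,2 \right)} \right)} \left(-19\right) = \left(- \frac{1}{2}\right) \left(-19\right) = \frac{19}{2}$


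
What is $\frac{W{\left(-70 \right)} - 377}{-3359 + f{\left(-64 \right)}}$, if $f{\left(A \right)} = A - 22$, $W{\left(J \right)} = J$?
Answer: $\frac{447}{3445} \approx 0.12975$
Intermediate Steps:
$f{\left(A \right)} = -22 + A$
$\frac{W{\left(-70 \right)} - 377}{-3359 + f{\left(-64 \right)}} = \frac{-70 - 377}{-3359 - 86} = - \frac{447}{-3359 - 86} = - \frac{447}{-3445} = \left(-447\right) \left(- \frac{1}{3445}\right) = \frac{447}{3445}$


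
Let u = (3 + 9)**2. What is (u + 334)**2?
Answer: 228484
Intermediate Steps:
u = 144 (u = 12**2 = 144)
(u + 334)**2 = (144 + 334)**2 = 478**2 = 228484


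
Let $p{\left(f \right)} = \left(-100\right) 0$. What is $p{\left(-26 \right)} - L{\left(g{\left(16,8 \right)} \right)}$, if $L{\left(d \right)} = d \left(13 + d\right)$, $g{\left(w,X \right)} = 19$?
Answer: $-608$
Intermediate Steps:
$p{\left(f \right)} = 0$
$p{\left(-26 \right)} - L{\left(g{\left(16,8 \right)} \right)} = 0 - 19 \left(13 + 19\right) = 0 - 19 \cdot 32 = 0 - 608 = -608$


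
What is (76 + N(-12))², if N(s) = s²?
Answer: 48400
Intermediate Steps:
(76 + N(-12))² = (76 + (-12)²)² = (76 + 144)² = 220² = 48400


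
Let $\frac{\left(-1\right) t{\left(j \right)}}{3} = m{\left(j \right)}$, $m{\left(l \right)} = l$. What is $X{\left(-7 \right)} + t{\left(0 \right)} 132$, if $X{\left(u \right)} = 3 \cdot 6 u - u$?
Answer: $-119$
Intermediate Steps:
$t{\left(j \right)} = - 3 j$
$X{\left(u \right)} = 17 u$ ($X{\left(u \right)} = 18 u - u = 17 u$)
$X{\left(-7 \right)} + t{\left(0 \right)} 132 = 17 \left(-7\right) + \left(-3\right) 0 \cdot 132 = -119 + 0 \cdot 132 = -119 + 0 = -119$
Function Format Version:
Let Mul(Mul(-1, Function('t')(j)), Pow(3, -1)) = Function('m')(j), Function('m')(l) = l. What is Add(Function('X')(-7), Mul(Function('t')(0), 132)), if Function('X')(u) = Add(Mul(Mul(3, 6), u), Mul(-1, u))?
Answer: -119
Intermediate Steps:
Function('t')(j) = Mul(-3, j)
Function('X')(u) = Mul(17, u) (Function('X')(u) = Add(Mul(18, u), Mul(-1, u)) = Mul(17, u))
Add(Function('X')(-7), Mul(Function('t')(0), 132)) = Add(Mul(17, -7), Mul(Mul(-3, 0), 132)) = Add(-119, Mul(0, 132)) = Add(-119, 0) = -119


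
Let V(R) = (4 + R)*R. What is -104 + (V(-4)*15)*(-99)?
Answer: -104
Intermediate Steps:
V(R) = R*(4 + R)
-104 + (V(-4)*15)*(-99) = -104 + (-4*(4 - 4)*15)*(-99) = -104 + (-4*0*15)*(-99) = -104 + (0*15)*(-99) = -104 + 0*(-99) = -104 + 0 = -104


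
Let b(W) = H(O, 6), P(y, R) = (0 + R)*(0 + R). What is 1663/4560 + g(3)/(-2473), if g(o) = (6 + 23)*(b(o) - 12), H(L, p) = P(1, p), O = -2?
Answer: 938839/11276880 ≈ 0.083253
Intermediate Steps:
P(y, R) = R² (P(y, R) = R*R = R²)
H(L, p) = p²
b(W) = 36 (b(W) = 6² = 36)
g(o) = 696 (g(o) = (6 + 23)*(36 - 12) = 29*24 = 696)
1663/4560 + g(3)/(-2473) = 1663/4560 + 696/(-2473) = 1663*(1/4560) + 696*(-1/2473) = 1663/4560 - 696/2473 = 938839/11276880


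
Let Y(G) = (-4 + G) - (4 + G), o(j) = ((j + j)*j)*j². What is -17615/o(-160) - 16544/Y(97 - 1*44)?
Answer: 542113788477/262144000 ≈ 2068.0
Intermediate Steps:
o(j) = 2*j⁴ (o(j) = ((2*j)*j)*j² = (2*j²)*j² = 2*j⁴)
Y(G) = -8 (Y(G) = (-4 + G) + (-4 - G) = -8)
-17615/o(-160) - 16544/Y(97 - 1*44) = -17615/(2*(-160)⁴) - 16544/(-8) = -17615/(2*655360000) - 16544*(-⅛) = -17615/1310720000 + 2068 = -17615*1/1310720000 + 2068 = -3523/262144000 + 2068 = 542113788477/262144000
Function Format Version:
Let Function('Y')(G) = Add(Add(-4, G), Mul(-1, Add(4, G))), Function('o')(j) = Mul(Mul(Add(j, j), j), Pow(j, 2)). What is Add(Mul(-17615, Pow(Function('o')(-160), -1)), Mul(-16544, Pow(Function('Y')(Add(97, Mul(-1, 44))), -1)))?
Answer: Rational(542113788477, 262144000) ≈ 2068.0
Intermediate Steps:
Function('o')(j) = Mul(2, Pow(j, 4)) (Function('o')(j) = Mul(Mul(Mul(2, j), j), Pow(j, 2)) = Mul(Mul(2, Pow(j, 2)), Pow(j, 2)) = Mul(2, Pow(j, 4)))
Function('Y')(G) = -8 (Function('Y')(G) = Add(Add(-4, G), Add(-4, Mul(-1, G))) = -8)
Add(Mul(-17615, Pow(Function('o')(-160), -1)), Mul(-16544, Pow(Function('Y')(Add(97, Mul(-1, 44))), -1))) = Add(Mul(-17615, Pow(Mul(2, Pow(-160, 4)), -1)), Mul(-16544, Pow(-8, -1))) = Add(Mul(-17615, Pow(Mul(2, 655360000), -1)), Mul(-16544, Rational(-1, 8))) = Add(Mul(-17615, Pow(1310720000, -1)), 2068) = Add(Mul(-17615, Rational(1, 1310720000)), 2068) = Add(Rational(-3523, 262144000), 2068) = Rational(542113788477, 262144000)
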